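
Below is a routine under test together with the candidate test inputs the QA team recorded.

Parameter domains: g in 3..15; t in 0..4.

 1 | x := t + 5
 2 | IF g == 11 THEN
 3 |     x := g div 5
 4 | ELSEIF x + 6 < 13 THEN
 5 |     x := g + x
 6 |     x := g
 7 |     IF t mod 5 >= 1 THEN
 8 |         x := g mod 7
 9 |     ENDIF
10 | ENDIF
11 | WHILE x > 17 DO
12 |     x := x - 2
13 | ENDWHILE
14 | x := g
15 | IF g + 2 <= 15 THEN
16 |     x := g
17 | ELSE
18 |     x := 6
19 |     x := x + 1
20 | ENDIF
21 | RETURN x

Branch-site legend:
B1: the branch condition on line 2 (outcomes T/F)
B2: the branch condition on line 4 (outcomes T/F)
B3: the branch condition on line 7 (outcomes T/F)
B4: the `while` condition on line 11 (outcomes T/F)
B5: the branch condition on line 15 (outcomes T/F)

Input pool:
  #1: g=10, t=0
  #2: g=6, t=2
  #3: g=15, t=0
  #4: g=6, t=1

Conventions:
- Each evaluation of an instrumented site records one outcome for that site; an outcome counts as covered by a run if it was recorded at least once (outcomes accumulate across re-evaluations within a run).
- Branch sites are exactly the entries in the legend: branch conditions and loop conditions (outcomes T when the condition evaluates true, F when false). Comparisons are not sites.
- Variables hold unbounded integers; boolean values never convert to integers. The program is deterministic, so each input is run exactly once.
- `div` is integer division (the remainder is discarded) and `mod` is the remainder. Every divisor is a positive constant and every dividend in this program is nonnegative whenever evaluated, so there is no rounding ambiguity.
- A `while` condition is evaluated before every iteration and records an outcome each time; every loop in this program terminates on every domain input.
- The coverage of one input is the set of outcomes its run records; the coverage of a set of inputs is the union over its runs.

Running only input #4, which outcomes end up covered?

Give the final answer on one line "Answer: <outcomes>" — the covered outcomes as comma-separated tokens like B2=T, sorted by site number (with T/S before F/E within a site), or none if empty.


Tracing the run of input #4 (g=6, t=1):
  B1->F, B2->T, B3->T, B4->F, B5->T
collecting distinct outcomes: B1=F, B2=T, B3=T, B4=F, B5=T
Answer: B1=F, B2=T, B3=T, B4=F, B5=T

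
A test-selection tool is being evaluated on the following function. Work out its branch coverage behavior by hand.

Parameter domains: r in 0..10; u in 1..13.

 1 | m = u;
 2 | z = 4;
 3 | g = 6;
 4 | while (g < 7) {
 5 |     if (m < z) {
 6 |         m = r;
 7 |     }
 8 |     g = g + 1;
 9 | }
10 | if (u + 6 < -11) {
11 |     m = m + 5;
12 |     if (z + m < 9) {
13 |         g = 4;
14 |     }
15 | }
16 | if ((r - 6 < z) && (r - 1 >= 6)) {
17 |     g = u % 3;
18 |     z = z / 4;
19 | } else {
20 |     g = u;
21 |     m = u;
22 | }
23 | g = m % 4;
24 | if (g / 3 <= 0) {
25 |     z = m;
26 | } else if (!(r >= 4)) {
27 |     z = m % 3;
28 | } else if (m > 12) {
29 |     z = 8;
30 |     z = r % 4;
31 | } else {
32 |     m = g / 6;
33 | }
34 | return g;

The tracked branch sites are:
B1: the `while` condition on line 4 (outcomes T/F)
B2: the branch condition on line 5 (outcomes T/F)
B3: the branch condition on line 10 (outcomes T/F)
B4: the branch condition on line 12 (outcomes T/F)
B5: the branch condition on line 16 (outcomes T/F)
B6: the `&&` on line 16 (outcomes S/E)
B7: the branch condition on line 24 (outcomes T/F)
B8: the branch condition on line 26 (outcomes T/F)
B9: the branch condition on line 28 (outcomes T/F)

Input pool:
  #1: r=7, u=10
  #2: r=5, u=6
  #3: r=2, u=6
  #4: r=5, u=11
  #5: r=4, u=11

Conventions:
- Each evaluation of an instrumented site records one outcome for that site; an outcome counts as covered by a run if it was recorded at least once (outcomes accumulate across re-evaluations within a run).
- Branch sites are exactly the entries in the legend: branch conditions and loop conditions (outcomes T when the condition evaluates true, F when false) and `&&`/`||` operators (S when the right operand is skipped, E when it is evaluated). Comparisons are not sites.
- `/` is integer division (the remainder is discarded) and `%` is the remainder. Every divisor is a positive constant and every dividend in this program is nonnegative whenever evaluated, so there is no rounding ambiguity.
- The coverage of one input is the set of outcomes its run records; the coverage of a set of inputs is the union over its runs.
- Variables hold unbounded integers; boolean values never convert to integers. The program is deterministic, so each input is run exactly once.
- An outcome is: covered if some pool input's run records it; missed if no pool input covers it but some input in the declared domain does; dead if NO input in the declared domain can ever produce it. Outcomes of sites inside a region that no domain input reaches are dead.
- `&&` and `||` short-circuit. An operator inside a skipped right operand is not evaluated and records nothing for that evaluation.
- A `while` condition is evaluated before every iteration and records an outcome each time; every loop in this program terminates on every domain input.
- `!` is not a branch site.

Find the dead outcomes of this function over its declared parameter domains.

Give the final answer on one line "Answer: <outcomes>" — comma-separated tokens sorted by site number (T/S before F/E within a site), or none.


running all 143 domain inputs and tallying outcomes:
  B3=T: unreachable across the whole domain -> dead
  B4=T: unreachable across the whole domain -> dead
  B4=F: unreachable across the whole domain -> dead
  B9=T: unreachable across the whole domain -> dead
  reachable outcomes have witnesses, e.g. B1=T (e.g. r=0, u=1), B1=F (e.g. r=0, u=1), B2=T (e.g. r=0, u=1), B2=F (e.g. r=0, u=4)
Answer: B3=T, B4=T, B4=F, B9=T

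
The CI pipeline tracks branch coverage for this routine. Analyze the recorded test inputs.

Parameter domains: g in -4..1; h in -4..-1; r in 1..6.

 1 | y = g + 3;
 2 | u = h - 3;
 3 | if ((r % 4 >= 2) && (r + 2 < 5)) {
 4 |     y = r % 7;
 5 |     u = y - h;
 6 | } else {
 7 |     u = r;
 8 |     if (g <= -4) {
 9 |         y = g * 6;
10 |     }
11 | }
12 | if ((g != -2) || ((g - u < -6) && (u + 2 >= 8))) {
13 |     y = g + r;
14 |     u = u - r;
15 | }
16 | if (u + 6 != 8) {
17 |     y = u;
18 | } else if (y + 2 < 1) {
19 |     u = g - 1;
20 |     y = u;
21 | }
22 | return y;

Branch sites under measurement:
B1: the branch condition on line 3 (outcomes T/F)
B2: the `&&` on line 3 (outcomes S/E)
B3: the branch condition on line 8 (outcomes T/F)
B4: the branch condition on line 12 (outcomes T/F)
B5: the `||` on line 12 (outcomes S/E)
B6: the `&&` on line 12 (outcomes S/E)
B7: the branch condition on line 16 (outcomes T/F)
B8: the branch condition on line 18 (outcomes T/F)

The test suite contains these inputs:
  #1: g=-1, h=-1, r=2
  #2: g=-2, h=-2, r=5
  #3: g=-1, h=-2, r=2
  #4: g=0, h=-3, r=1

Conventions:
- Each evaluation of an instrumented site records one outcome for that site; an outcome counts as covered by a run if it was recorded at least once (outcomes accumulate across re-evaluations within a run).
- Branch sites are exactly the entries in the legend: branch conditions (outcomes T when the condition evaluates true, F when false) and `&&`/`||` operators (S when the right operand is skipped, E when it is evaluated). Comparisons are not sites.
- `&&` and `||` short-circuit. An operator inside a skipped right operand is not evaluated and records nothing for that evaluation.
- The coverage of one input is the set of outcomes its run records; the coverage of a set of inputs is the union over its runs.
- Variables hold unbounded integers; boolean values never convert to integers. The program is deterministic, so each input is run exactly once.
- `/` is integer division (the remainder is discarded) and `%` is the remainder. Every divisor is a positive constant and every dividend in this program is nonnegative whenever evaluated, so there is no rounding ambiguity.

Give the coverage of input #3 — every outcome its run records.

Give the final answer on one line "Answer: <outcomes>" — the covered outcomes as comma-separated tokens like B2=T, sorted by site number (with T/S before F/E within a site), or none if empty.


Tracing the run of input #3 (g=-1, h=-2, r=2):
  B2->E, B1->T, B5->S, B4->T, B7->F, B8->F
collecting distinct outcomes: B1=T, B2=E, B4=T, B5=S, B7=F, B8=F
Answer: B1=T, B2=E, B4=T, B5=S, B7=F, B8=F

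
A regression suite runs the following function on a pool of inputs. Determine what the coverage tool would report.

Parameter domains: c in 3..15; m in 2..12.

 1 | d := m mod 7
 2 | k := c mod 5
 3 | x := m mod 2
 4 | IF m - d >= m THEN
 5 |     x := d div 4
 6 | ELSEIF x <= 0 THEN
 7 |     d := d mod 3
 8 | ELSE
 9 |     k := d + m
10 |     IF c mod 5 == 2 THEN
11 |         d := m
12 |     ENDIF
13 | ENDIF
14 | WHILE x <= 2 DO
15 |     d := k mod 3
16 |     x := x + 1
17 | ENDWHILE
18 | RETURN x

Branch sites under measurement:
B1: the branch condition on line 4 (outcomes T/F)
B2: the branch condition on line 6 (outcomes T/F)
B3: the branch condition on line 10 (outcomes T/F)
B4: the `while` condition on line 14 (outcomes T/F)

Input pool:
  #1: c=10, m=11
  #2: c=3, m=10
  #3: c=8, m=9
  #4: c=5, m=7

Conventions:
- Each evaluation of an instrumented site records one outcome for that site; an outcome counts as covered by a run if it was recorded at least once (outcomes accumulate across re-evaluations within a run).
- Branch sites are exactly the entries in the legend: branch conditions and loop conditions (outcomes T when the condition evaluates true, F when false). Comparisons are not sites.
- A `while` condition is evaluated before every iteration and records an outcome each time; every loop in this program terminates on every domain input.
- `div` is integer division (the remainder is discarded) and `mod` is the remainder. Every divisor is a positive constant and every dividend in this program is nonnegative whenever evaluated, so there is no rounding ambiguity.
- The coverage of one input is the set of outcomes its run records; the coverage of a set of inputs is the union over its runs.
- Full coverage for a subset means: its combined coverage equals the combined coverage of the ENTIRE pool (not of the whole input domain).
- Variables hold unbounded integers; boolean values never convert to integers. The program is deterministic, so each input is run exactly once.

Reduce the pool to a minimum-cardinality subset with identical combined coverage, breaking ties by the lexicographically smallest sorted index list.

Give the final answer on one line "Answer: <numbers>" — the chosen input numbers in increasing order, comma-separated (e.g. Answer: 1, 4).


#1 (c=10, m=11) -> B1->F, B2->F, B3->F, B4->T, B4->T, B4->F; covered: B1=F, B2=F, B3=F, B4=T, B4=F
#2 (c=3, m=10) -> B1->F, B2->T, B4->T, B4->T, B4->T, B4->F; covered: B1=F, B2=T, B4=T, B4=F
#3 (c=8, m=9) -> B1->F, B2->F, B3->F, B4->T, B4->T, B4->F; covered: B1=F, B2=F, B3=F, B4=T, B4=F
#4 (c=5, m=7) -> B1->T, B4->T, B4->T, B4->T, B4->F; covered: B1=T, B4=T, B4=F
the full pool covers 7 outcomes: B1=T, B1=F, B2=T, B2=F, B3=F, B4=T, B4=F
size 1 is not enough: best union over all size-1 subsets is 5/7
size 2 is not enough: best union over all size-2 subsets is 6/7
the canonical winner is {1, 2, 4}: size 3, full 7-outcome coverage, earliest index list among size-3 covers
Answer: 1, 2, 4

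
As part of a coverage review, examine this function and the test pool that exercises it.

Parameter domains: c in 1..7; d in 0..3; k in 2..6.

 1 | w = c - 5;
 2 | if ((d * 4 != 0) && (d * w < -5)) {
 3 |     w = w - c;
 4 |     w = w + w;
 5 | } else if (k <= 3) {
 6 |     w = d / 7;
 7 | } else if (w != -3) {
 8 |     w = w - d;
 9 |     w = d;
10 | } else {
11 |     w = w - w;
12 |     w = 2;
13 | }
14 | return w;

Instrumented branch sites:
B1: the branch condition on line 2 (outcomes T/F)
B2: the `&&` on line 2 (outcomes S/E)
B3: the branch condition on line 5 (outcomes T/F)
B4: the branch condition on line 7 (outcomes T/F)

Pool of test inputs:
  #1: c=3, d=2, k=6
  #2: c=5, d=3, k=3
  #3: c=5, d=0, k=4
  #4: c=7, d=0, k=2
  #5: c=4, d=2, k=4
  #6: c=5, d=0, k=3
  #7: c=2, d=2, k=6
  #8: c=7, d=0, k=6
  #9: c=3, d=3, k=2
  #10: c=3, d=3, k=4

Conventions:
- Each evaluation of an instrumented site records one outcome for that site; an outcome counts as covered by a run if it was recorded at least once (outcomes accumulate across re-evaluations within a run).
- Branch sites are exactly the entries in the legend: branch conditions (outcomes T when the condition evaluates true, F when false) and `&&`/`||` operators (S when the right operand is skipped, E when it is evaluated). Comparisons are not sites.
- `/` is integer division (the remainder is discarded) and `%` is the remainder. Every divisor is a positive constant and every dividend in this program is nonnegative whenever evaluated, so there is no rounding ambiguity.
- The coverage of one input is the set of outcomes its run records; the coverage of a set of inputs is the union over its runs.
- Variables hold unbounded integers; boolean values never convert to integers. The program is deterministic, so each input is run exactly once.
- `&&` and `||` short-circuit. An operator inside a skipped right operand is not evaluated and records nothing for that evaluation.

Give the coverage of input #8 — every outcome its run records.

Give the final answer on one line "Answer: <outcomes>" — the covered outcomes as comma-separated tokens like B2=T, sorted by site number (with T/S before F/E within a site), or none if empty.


Tracing the run of input #8 (c=7, d=0, k=6):
  B2->S, B1->F, B3->F, B4->T
collecting distinct outcomes: B1=F, B2=S, B3=F, B4=T
Answer: B1=F, B2=S, B3=F, B4=T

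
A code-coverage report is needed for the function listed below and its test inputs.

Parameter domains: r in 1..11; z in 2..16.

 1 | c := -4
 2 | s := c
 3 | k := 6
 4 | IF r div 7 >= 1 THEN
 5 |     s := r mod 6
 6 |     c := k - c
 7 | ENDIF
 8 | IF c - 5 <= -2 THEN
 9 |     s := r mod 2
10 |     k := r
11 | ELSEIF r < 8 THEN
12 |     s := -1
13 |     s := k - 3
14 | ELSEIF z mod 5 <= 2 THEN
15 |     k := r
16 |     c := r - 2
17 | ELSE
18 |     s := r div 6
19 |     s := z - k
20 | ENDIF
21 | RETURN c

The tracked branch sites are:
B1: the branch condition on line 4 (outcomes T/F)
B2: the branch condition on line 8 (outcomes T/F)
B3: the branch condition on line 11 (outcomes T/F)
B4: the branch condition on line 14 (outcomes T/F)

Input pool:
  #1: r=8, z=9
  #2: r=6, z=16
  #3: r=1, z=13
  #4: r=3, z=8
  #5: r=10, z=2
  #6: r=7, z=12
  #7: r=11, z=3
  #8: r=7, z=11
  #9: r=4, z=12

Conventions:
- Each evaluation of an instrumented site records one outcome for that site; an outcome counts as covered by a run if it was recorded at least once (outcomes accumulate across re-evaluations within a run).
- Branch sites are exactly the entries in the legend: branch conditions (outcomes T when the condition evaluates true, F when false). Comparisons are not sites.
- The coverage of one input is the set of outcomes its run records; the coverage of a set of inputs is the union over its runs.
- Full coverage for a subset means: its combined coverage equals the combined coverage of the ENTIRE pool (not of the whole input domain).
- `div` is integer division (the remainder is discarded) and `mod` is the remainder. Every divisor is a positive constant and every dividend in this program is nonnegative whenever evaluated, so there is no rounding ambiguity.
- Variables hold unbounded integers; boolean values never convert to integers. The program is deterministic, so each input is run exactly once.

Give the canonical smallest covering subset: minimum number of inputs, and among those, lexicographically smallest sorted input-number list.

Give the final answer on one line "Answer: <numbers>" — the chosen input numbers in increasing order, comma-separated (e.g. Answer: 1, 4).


input #1, r=8, z=9: events B1->T, B2->F, B3->F, B4->F; outcomes B1=T, B2=F, B3=F, B4=F
input #2, r=6, z=16: events B1->F, B2->T; outcomes B1=F, B2=T
input #3, r=1, z=13: events B1->F, B2->T; outcomes B1=F, B2=T
input #4, r=3, z=8: events B1->F, B2->T; outcomes B1=F, B2=T
input #5, r=10, z=2: events B1->T, B2->F, B3->F, B4->T; outcomes B1=T, B2=F, B3=F, B4=T
input #6, r=7, z=12: events B1->T, B2->F, B3->T; outcomes B1=T, B2=F, B3=T
input #7, r=11, z=3: events B1->T, B2->F, B3->F, B4->F; outcomes B1=T, B2=F, B3=F, B4=F
input #8, r=7, z=11: events B1->T, B2->F, B3->T; outcomes B1=T, B2=F, B3=T
input #9, r=4, z=12: events B1->F, B2->T; outcomes B1=F, B2=T
together the pool reaches 8 outcomes: B1=T, B1=F, B2=T, B2=F, B3=T, B3=F, B4=T, B4=F
every size-1 subset falls short of the 8 outcomes (best: 4/8)
every size-2 subset falls short of the 8 outcomes (best: 6/8)
every size-3 subset falls short of the 8 outcomes (best: 7/8)
at size 4, {1, 2, 5, 6} reaches all 8 outcomes; every lexicographically earlier size-4 subset fails
Answer: 1, 2, 5, 6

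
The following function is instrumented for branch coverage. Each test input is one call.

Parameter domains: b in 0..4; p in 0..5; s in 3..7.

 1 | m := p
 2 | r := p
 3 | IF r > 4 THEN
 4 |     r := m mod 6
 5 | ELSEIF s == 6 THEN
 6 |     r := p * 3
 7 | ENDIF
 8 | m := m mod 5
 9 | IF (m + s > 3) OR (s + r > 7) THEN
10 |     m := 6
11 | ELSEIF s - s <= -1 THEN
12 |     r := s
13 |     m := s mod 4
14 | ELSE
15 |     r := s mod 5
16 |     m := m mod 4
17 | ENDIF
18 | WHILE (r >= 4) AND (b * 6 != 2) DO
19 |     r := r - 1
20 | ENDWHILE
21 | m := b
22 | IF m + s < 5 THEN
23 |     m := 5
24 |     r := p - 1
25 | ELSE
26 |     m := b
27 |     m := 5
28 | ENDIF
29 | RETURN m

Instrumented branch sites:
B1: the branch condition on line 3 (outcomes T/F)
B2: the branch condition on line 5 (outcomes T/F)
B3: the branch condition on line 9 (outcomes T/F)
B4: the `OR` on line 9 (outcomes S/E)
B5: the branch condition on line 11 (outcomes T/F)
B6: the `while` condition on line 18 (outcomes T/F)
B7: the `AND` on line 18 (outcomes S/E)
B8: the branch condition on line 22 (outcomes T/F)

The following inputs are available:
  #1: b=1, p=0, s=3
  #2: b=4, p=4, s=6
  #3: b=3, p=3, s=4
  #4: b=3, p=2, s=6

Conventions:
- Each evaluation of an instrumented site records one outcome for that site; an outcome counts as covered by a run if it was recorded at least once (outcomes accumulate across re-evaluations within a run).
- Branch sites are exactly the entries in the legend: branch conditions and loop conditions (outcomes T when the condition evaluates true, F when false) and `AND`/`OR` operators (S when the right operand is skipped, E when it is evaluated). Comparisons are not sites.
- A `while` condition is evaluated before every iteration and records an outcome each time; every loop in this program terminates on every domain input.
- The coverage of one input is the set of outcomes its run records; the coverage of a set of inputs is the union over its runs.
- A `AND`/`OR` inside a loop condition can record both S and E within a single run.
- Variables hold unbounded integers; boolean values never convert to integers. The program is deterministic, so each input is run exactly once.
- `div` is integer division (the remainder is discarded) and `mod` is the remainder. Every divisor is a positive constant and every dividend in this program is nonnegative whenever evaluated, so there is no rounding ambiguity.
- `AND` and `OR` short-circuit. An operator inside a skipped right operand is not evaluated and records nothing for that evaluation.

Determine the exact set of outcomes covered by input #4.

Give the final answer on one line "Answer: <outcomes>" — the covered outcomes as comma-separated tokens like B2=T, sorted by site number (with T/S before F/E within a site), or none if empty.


Simulating input #4 (b=3, p=2, s=6) step by step:
  B1->F, B2->T, B4->S, B3->T, B7->E, B6->T, B7->E, B6->T, B7->E, B6->T
  B7->S, B6->F, B8->F
as a set, this run covers: B1=F, B2=T, B3=T, B4=S, B6=T, B6=F, B7=S, B7=E, B8=F
Answer: B1=F, B2=T, B3=T, B4=S, B6=T, B6=F, B7=S, B7=E, B8=F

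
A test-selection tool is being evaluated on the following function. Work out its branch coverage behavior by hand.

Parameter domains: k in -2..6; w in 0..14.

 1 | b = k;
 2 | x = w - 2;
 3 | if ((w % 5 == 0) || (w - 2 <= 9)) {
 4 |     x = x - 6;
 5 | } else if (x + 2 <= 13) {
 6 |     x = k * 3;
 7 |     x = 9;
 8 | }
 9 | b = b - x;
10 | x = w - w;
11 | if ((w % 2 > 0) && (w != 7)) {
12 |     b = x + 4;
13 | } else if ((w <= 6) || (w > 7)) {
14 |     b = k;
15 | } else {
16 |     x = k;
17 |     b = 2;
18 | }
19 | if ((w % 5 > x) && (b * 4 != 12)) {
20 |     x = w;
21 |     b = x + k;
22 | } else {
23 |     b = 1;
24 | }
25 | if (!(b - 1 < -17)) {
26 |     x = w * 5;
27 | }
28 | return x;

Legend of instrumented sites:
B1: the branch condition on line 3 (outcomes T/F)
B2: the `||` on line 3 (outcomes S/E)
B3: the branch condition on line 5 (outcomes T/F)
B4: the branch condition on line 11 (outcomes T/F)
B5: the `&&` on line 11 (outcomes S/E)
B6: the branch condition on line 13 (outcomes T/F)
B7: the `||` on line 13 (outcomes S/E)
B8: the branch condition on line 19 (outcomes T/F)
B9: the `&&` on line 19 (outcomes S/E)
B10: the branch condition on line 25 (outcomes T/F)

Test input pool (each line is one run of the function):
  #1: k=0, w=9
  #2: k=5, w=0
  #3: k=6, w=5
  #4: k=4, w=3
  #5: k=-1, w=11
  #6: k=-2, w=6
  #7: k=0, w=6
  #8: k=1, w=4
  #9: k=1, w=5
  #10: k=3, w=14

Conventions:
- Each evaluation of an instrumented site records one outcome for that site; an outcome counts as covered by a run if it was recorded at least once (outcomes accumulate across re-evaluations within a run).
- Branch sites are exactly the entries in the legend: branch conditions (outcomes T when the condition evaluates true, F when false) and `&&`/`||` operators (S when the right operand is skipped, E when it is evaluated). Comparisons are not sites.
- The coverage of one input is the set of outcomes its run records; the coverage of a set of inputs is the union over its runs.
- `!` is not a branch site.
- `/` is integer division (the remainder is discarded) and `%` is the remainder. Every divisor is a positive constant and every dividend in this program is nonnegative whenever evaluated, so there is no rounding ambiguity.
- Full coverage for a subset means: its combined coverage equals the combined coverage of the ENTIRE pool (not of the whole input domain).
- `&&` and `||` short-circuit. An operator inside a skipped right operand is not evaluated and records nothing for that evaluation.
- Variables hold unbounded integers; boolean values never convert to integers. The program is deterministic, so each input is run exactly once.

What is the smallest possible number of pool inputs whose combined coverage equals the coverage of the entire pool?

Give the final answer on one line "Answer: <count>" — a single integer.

#1 (k=0, w=9) -> B2->E, B1->T, B5->E, B4->T, B9->E, B8->T, B10->T; covered: B1=T, B2=E, B4=T, B5=E, B8=T, B9=E, B10=T
#2 (k=5, w=0) -> B2->S, B1->T, B5->S, B4->F, B7->S, B6->T, B9->S, B8->F, B10->T; covered: B1=T, B2=S, B4=F, B5=S, B6=T, B7=S, B8=F, B9=S, B10=T
#3 (k=6, w=5) -> B2->S, B1->T, B5->E, B4->T, B9->S, B8->F, B10->T; covered: B1=T, B2=S, B4=T, B5=E, B8=F, B9=S, B10=T
#4 (k=4, w=3) -> B2->E, B1->T, B5->E, B4->T, B9->E, B8->T, B10->T; covered: B1=T, B2=E, B4=T, B5=E, B8=T, B9=E, B10=T
#5 (k=-1, w=11) -> B2->E, B1->T, B5->E, B4->T, B9->E, B8->T, B10->T; covered: B1=T, B2=E, B4=T, B5=E, B8=T, B9=E, B10=T
#6 (k=-2, w=6) -> B2->E, B1->T, B5->S, B4->F, B7->S, B6->T, B9->E, B8->T, B10->T; covered: B1=T, B2=E, B4=F, B5=S, B6=T, B7=S, B8=T, B9=E, B10=T
#7 (k=0, w=6) -> B2->E, B1->T, B5->S, B4->F, B7->S, B6->T, B9->E, B8->T, B10->T; covered: B1=T, B2=E, B4=F, B5=S, B6=T, B7=S, B8=T, B9=E, B10=T
#8 (k=1, w=4) -> B2->E, B1->T, B5->S, B4->F, B7->S, B6->T, B9->E, B8->T, B10->T; covered: B1=T, B2=E, B4=F, B5=S, B6=T, B7=S, B8=T, B9=E, B10=T
#9 (k=1, w=5) -> B2->S, B1->T, B5->E, B4->T, B9->S, B8->F, B10->T; covered: B1=T, B2=S, B4=T, B5=E, B8=F, B9=S, B10=T
#10 (k=3, w=14) -> B2->E, B1->F, B3->F, B5->S, B4->F, B7->E, B6->T, B9->E, B8->F, B10->T; covered: B1=F, B2=E, B3=F, B4=F, B5=S, B6=T, B7=E, B8=F, B9=E, B10=T
together the pool reaches 17 outcomes: B1=T, B1=F, B2=S, B2=E, B3=F, B4=T, B4=F, B5=S, B5=E, B6=T, B7=S, B7=E, B8=T, B8=F, B9=S, B9=E, B10=T
no size-1 subset reaches all 17 outcomes (best union: 10/17)
no size-2 subset reaches all 17 outcomes (best union: 15/17)
the canonical winner is {1, 2, 10}: size 3, full 17-outcome coverage, earliest index list among size-3 covers

Answer: 3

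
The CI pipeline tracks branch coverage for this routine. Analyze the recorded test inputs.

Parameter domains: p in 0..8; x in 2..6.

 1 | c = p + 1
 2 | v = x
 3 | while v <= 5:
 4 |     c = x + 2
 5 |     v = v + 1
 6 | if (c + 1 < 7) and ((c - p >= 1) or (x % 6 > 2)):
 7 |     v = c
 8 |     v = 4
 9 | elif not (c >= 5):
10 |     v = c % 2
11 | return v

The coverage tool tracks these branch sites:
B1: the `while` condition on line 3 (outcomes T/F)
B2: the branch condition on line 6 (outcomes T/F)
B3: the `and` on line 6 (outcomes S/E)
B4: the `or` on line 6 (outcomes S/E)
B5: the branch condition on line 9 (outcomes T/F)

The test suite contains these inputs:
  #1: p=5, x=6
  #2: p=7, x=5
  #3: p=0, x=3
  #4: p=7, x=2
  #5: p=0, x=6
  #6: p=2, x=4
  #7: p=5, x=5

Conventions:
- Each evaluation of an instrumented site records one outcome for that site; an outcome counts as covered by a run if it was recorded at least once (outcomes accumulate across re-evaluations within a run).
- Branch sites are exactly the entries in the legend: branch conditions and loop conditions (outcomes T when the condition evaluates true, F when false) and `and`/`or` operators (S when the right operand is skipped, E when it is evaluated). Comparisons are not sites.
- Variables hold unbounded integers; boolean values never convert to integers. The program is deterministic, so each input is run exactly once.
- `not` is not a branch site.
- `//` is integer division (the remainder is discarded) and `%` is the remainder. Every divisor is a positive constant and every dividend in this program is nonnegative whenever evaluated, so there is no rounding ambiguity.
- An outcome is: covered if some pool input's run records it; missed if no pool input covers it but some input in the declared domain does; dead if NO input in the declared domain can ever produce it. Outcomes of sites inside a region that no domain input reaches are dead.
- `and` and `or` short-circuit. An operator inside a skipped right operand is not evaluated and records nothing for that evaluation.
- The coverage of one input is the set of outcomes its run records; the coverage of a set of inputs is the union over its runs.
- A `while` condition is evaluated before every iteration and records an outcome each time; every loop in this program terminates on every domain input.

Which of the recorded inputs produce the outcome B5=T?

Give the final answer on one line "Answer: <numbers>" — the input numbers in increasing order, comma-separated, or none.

input #1 (p=5, x=6): never hits B5=T
input #2 (p=7, x=5): never hits B5=T
input #3 (p=0, x=3): never hits B5=T
input #4 (p=7, x=2): hits B5=T
input #5 (p=0, x=6): never hits B5=T
input #6 (p=2, x=4): never hits B5=T
input #7 (p=5, x=5): never hits B5=T

Answer: 4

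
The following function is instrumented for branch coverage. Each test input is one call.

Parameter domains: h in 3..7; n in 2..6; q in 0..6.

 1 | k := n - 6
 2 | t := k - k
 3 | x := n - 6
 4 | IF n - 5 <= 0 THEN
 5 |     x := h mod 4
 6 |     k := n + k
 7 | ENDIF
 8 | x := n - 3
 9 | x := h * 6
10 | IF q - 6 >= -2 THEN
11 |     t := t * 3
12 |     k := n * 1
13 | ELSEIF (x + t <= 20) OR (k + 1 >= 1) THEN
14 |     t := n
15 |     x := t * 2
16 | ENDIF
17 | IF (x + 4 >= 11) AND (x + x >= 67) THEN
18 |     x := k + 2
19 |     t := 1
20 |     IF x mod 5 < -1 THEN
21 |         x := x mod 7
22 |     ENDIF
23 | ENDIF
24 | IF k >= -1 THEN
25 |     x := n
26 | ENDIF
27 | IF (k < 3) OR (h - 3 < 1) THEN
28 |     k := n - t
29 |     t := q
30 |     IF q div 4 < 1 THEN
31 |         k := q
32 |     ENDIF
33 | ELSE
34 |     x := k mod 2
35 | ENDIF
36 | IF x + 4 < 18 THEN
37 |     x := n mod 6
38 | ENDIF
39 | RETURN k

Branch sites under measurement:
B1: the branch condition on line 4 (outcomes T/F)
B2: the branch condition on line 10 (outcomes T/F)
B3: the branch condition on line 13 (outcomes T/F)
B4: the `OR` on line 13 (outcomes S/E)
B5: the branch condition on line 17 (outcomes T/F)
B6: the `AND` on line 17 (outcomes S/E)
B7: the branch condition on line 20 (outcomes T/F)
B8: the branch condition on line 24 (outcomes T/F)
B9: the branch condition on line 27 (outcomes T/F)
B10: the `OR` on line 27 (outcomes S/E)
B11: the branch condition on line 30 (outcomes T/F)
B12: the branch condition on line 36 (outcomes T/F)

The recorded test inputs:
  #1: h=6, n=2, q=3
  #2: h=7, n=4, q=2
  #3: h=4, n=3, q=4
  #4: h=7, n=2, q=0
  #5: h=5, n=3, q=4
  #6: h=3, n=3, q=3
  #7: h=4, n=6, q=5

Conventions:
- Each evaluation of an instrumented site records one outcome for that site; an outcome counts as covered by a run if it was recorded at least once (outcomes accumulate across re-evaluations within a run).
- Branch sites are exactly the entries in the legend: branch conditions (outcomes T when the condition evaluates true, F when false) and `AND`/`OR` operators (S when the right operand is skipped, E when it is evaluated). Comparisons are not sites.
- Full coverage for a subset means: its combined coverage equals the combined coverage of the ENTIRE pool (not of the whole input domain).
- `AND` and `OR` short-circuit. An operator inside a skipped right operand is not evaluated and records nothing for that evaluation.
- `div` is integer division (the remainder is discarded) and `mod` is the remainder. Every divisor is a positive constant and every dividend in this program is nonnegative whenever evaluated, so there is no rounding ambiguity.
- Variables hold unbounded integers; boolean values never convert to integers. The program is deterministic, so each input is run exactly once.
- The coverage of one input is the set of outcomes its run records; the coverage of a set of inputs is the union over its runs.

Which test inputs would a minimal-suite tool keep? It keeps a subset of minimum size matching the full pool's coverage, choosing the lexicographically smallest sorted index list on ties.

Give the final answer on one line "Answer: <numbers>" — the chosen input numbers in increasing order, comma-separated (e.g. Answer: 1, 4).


input #1, h=6, n=2, q=3: events B1->T, B2->F, B4->E, B3->F, B6->E, B5->T, B7->F, B8->F, B10->S, B9->T, B11->T, B12->T; outcomes B1=T, B2=F, B3=F, B4=E, B5=T, B6=E, B7=F, B8=F, B9=T, B10=S, B11=T, B12=T
input #2, h=7, n=4, q=2: events B1->T, B2->F, B4->E, B3->T, B6->E, B5->F, B8->T, B10->S, B9->T, B11->T, B12->T; outcomes B1=T, B2=F, B3=T, B4=E, B5=F, B6=E, B8=T, B9=T, B10=S, B11=T, B12=T
input #3, h=4, n=3, q=4: events B1->T, B2->T, B6->E, B5->F, B8->T, B10->E, B9->F, B12->T; outcomes B1=T, B2=T, B5=F, B6=E, B8=T, B9=F, B10=E, B12=T
input #4, h=7, n=2, q=0: events B1->T, B2->F, B4->E, B3->F, B6->E, B5->T, B7->F, B8->F, B10->S, B9->T, B11->T, B12->T; outcomes B1=T, B2=F, B3=F, B4=E, B5=T, B6=E, B7=F, B8=F, B9=T, B10=S, B11=T, B12=T
input #5, h=5, n=3, q=4: events B1->T, B2->T, B6->E, B5->F, B8->T, B10->E, B9->F, B12->T; outcomes B1=T, B2=T, B5=F, B6=E, B8=T, B9=F, B10=E, B12=T
input #6, h=3, n=3, q=3: events B1->T, B2->F, B4->S, B3->T, B6->S, B5->F, B8->T, B10->S, B9->T, B11->T, B12->T; outcomes B1=T, B2=F, B3=T, B4=S, B5=F, B6=S, B8=T, B9=T, B10=S, B11=T, B12=T
input #7, h=4, n=6, q=5: events B1->F, B2->T, B6->E, B5->F, B8->T, B10->E, B9->F, B12->T; outcomes B1=F, B2=T, B5=F, B6=E, B8=T, B9=F, B10=E, B12=T
union over all inputs: B1=T, B1=F, B2=T, B2=F, B3=T, B3=F, B4=S, B4=E, B5=T, B5=F, B6=S, B6=E, B7=F, B8=T, B8=F, B9=T, B9=F, B10=S, B10=E, B11=T, B12=T (21 outcomes)
no size-1 subset reaches all 21 outcomes (best union: 12/21)
no size-2 subset reaches all 21 outcomes (best union: 18/21)
inputs {1, 6, 7} (size 3) cover everything; no size-3 subset with a lexicographically smaller index list covers all 21
Answer: 1, 6, 7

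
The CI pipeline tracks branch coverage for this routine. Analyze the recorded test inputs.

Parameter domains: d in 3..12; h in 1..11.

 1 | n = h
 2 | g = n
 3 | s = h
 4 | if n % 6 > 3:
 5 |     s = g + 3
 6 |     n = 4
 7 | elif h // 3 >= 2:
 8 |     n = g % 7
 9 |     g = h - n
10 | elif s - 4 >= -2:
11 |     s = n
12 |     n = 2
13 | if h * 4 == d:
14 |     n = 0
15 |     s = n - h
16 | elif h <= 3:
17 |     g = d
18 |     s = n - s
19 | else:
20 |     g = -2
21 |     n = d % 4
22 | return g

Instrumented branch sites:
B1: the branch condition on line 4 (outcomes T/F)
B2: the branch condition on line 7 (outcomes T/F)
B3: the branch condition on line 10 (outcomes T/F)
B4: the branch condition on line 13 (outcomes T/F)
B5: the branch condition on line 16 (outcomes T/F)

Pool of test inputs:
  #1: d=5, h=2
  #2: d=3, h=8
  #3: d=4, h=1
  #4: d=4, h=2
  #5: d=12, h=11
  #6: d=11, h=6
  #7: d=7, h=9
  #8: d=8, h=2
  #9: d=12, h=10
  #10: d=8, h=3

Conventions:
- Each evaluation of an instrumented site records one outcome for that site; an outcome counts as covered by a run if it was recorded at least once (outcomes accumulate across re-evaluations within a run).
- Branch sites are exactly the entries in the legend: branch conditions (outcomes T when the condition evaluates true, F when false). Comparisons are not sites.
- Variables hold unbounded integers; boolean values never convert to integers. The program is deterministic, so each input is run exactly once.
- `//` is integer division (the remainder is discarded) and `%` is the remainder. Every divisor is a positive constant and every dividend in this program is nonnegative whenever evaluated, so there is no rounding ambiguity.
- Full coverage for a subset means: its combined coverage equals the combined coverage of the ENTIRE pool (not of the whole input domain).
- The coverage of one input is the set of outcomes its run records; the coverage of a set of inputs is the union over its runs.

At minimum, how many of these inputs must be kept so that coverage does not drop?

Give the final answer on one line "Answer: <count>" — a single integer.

test 1 (d=5, h=2) fires B1->F, B2->F, B3->T, B4->F, B5->T; hits B1=F, B2=F, B3=T, B4=F, B5=T
test 2 (d=3, h=8) fires B1->F, B2->T, B4->F, B5->F; hits B1=F, B2=T, B4=F, B5=F
test 3 (d=4, h=1) fires B1->F, B2->F, B3->F, B4->T; hits B1=F, B2=F, B3=F, B4=T
test 4 (d=4, h=2) fires B1->F, B2->F, B3->T, B4->F, B5->T; hits B1=F, B2=F, B3=T, B4=F, B5=T
test 5 (d=12, h=11) fires B1->T, B4->F, B5->F; hits B1=T, B4=F, B5=F
test 6 (d=11, h=6) fires B1->F, B2->T, B4->F, B5->F; hits B1=F, B2=T, B4=F, B5=F
test 7 (d=7, h=9) fires B1->F, B2->T, B4->F, B5->F; hits B1=F, B2=T, B4=F, B5=F
test 8 (d=8, h=2) fires B1->F, B2->F, B3->T, B4->T; hits B1=F, B2=F, B3=T, B4=T
test 9 (d=12, h=10) fires B1->T, B4->F, B5->F; hits B1=T, B4=F, B5=F
test 10 (d=8, h=3) fires B1->F, B2->F, B3->T, B4->F, B5->T; hits B1=F, B2=F, B3=T, B4=F, B5=T
together the pool reaches 10 outcomes: B1=T, B1=F, B2=T, B2=F, B3=T, B3=F, B4=T, B4=F, B5=T, B5=F
no size-1 subset reaches all 10 outcomes (best union: 5/10)
no size-2 subset reaches all 10 outcomes (best union: 7/10)
no size-3 subset reaches all 10 outcomes (best union: 9/10)
size 4: inputs {1, 2, 3, 5} cover all 10 outcomes, and no lexicographically smaller subset of this size does

Answer: 4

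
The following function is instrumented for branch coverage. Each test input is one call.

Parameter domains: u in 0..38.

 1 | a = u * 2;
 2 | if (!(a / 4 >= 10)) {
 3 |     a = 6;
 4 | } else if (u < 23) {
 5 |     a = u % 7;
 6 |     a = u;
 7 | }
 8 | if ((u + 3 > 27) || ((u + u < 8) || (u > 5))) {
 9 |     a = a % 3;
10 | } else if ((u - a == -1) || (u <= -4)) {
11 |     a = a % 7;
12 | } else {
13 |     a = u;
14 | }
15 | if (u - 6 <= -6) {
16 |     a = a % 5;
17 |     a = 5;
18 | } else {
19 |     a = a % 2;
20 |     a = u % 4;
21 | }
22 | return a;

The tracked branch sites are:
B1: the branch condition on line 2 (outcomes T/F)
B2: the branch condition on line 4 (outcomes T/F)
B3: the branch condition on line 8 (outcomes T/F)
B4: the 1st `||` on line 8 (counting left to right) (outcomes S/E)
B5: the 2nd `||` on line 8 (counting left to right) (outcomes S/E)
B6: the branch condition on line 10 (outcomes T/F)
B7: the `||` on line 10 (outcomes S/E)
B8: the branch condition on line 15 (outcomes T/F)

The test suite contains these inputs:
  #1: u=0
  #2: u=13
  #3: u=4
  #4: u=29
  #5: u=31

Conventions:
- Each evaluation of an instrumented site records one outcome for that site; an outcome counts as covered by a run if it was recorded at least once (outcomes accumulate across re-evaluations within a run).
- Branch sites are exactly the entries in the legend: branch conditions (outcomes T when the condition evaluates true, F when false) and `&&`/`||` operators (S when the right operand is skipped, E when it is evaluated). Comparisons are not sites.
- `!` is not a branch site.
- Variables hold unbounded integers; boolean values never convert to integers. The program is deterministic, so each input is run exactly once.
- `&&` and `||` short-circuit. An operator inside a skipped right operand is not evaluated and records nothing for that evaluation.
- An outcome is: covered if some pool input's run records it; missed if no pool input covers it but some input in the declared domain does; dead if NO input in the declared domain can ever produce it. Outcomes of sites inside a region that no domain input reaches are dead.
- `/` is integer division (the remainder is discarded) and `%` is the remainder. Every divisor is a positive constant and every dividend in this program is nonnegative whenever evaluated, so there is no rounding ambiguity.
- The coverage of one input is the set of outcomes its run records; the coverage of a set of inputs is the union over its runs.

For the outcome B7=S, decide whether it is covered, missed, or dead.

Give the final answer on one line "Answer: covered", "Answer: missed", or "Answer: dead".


no pool input records B7=S
but domain input (u=5) does record it -> reachable, so missed
Answer: missed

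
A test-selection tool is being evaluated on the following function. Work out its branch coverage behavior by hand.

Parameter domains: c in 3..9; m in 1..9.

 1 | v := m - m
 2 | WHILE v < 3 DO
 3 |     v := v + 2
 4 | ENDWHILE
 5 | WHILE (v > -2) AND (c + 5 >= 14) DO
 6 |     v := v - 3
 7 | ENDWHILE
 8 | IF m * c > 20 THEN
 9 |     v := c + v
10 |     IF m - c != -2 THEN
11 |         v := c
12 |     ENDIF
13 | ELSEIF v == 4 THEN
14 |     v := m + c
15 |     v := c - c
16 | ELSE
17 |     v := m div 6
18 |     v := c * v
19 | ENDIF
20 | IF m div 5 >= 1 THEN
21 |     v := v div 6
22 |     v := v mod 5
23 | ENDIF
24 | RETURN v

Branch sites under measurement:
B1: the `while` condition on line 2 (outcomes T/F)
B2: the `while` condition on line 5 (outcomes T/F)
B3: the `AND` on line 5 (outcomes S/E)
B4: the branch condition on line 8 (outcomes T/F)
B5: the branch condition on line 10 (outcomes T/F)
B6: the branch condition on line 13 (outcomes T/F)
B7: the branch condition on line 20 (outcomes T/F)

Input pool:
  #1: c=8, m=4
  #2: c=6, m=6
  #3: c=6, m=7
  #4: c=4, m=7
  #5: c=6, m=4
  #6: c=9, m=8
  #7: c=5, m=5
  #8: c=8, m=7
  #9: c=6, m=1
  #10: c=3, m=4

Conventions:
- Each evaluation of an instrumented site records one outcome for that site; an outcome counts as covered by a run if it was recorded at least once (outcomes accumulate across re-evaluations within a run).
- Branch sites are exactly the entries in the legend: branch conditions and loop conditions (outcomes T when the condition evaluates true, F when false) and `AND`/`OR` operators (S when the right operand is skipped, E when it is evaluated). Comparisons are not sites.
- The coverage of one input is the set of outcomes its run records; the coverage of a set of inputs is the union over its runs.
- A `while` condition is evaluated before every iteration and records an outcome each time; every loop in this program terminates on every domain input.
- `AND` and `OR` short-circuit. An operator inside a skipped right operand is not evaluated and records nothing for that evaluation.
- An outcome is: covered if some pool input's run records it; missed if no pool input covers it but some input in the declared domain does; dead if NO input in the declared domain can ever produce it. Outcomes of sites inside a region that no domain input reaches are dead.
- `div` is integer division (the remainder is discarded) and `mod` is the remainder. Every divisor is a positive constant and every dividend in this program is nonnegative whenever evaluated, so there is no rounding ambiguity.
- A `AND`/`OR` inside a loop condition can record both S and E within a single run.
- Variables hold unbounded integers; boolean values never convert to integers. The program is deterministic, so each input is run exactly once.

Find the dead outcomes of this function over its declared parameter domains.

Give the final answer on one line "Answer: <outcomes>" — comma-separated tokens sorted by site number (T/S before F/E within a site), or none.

sweeping the full domain (63 inputs) for each outcome:
  reachable outcomes have witnesses, e.g. B1=T (e.g. c=3, m=1), B1=F (e.g. c=3, m=1), B2=T (e.g. c=9, m=1), B2=F (e.g. c=3, m=1)

Answer: none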